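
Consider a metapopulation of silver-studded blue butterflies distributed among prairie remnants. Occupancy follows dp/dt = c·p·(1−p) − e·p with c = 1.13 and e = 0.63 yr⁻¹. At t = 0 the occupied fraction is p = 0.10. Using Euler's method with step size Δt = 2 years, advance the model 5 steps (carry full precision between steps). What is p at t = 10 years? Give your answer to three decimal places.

0.442

Update rule: p ← p + [c·p·(1−p) − e·p]·Δt with Δt = 2.
p: 0.10000 → 0.17740  (Δp = +0.07740)
p: 0.17740 → 0.28368  (Δp = +0.10628)
p: 0.28368 → 0.38549  (Δp = +0.10181)
p: 0.38549 → 0.43514  (Δp = +0.04965)
p: 0.43514 → 0.44236  (Δp = +0.00722)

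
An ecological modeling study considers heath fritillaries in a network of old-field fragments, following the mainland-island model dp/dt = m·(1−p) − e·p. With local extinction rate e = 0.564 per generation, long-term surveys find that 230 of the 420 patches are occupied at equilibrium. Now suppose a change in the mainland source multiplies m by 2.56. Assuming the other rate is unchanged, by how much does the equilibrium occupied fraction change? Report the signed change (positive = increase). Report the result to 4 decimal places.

Observed p* = 230/420 = 0.54762.
Balance m(1−p*) = e·p* gives m = e·p*/(1−p*) = 0.564×0.54762/0.45238 = 0.68274.
New p* = m/(m+e) = 1.74781/(1.74781+0.56400) = 0.75604.
Δp* = 0.75604 − 0.54762 = +0.20842.

0.2084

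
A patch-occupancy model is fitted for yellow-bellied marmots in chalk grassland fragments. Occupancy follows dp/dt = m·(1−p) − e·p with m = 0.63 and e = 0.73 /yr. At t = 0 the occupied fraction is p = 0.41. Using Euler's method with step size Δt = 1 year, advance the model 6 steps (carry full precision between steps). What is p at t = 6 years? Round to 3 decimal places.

0.463

Update rule: p ← p + [m·(1−p) − e·p]·Δt with Δt = 1.
p: 0.41000 → 0.48240  (Δp = +0.07240)
p: 0.48240 → 0.45634  (Δp = -0.02606)
p: 0.45634 → 0.46572  (Δp = +0.00938)
p: 0.46572 → 0.46234  (Δp = -0.00338)
p: 0.46234 → 0.46356  (Δp = +0.00122)
p: 0.46356 → 0.46312  (Δp = -0.00044)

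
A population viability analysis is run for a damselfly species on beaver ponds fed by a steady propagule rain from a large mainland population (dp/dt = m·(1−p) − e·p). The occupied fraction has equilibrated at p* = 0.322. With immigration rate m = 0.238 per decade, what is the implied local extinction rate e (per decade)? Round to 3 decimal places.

At equilibrium m(1−p*) = e·p*, so e = m(1−p*)/p*.
e = 0.238 × 0.6780 / 0.322 = 0.5011.

0.501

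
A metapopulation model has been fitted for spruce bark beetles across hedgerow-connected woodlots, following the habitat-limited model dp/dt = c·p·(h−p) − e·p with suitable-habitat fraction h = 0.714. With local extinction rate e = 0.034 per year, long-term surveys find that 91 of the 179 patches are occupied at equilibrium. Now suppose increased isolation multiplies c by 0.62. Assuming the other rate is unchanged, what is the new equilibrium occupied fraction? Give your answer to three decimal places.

0.382

Observed p* = 91/179 = 0.50838.
Balance c(h−p*) = e gives c = e/(0.714 − 0.50838) = 0.034/0.20562 = 0.16535.
New p* = 0.714 − e/c = 0.714 − 0.03400/0.10252 = 0.38236.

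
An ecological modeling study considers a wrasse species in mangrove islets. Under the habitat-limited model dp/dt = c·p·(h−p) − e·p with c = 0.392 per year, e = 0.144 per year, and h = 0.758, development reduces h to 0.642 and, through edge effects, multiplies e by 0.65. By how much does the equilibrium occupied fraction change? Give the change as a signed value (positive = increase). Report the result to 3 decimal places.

Before: p* = h − e/c = 0.758 − 0.144/0.392 = 0.758 − 0.3673 = 0.3907.
After: c = 0.392, e = 0.0936, h = 0.642; p* = 0.642 − 0.0936/0.392 = 0.4032.
Δp* = 0.4032 − 0.3907 = +0.0126.

0.013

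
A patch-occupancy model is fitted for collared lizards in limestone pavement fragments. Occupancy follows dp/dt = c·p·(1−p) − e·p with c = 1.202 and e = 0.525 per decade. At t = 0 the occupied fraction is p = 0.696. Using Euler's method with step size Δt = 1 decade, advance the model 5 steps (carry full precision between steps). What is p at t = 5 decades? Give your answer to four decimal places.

0.5634

Update rule: p ← p + [c·p·(1−p) − e·p]·Δt with Δt = 1.
p: 0.69600 → 0.58492  (Δp = -0.11108)
p: 0.58492 → 0.56967  (Δp = -0.01525)
p: 0.56967 → 0.56526  (Δp = -0.00441)
p: 0.56526 → 0.56388  (Δp = -0.00138)
p: 0.56388 → 0.56344  (Δp = -0.00044)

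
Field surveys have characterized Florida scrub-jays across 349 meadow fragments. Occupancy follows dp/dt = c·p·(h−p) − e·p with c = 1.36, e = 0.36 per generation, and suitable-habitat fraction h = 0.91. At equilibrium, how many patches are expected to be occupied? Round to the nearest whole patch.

225

p* = h − e/c = 0.91 − 0.2647 = 0.6453.
Expected occupied patches = N × p* = 349 × 0.6453 = 225.21 ≈ 225.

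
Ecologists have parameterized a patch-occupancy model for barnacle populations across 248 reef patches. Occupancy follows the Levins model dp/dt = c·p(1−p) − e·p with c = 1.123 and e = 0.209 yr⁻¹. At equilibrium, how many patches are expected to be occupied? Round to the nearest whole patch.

p* = 1 − e/c = 1 − 0.209/1.123 = 0.8139.
Expected occupied patches = N × p* = 248 × 0.8139 = 201.85 ≈ 202.

202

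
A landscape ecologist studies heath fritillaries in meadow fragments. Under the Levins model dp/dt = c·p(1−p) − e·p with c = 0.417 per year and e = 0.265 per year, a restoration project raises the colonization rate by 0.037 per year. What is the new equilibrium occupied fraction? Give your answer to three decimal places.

0.416

Before: p* = 1 − 0.265/0.417 = 0.3645.
After the change, c = 0.454, e = 0.265, so p* = 1 − 0.265/0.454 = 0.4163.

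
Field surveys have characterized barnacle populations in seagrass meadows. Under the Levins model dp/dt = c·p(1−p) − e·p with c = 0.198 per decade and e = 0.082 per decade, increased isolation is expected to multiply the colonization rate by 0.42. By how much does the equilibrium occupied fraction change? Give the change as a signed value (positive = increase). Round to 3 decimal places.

Before: p* = 1 − 0.082/0.198 = 0.5859.
After the change, c = 0.08316, e = 0.082, so p* = 1 − 0.082/0.08316 = 0.0139.
Δp* = 0.0139 − 0.5859 = -0.5719.

-0.572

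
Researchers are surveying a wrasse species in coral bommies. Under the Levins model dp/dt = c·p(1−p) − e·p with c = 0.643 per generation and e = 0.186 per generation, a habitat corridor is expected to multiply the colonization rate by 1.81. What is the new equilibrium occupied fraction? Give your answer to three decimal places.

Before: p* = 1 − 0.186/0.643 = 0.7107.
After the change, c = 1.16383, e = 0.186, so p* = 1 − 0.186/1.16383 = 0.8402.

0.840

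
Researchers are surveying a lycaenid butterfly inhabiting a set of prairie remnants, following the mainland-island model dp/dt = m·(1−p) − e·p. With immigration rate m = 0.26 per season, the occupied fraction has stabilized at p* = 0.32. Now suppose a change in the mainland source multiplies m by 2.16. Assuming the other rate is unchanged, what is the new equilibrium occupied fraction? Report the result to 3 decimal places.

0.504

Balance m(1−p*) = e·p* gives e = m(1−p*)/p* = 0.26×0.68000/0.32000 = 0.55250.
New p* = m/(m+e) = 0.56160/(0.56160+0.55250) = 0.50408.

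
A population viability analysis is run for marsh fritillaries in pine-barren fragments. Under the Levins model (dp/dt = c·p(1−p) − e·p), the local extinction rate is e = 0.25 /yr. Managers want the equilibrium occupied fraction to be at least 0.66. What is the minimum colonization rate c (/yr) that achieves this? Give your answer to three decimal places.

p* = 1 − e/c ≥ 0.66 requires e/c ≤ 0.3400, i.e. c ≥ e/0.3400.
c_min = 0.25/0.3400 = 0.7353.

0.735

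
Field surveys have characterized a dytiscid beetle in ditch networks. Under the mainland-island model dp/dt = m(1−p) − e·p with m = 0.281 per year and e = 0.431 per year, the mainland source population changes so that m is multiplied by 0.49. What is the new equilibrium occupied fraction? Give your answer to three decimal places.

0.242

Before: p* = 0.281/(0.281+0.431) = 0.3947.
After: m = 0.13769, e = 0.431; p* = 0.13769/0.5687 = 0.2421.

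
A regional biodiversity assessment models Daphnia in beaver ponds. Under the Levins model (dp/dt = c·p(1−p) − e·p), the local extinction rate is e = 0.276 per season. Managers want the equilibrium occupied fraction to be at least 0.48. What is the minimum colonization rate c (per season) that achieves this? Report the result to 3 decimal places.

0.531

p* = 1 − e/c ≥ 0.48 requires e/c ≤ 0.5200, i.e. c ≥ e/0.5200.
c_min = 0.276/0.5200 = 0.5308.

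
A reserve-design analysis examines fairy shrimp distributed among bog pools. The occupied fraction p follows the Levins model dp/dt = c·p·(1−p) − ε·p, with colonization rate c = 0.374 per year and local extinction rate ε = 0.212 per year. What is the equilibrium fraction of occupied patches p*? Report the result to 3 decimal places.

0.433

Setting dp/dt = 0 and dividing through by p* gives c·(1−p*) = ε.
So p* = 1 − ε/c = 1 − 0.212/0.374 = 1 − 0.5668 = 0.4332.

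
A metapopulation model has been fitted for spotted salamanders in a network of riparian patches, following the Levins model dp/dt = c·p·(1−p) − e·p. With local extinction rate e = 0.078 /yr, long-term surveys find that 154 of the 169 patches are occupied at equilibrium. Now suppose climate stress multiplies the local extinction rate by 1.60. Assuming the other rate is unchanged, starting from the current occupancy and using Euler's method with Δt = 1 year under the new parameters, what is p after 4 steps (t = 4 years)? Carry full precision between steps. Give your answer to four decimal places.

0.8581

Observed p* = 154/169 = 0.91124.
Balance c(1−p*) = e gives c = e/(1 − 0.91124) = 0.078/0.08876 = 0.87880.
Starting from p₀ = 0.91124; update p ← p + (dp/dt)·Δt with the new parameters.
p: 0.91124 → 0.86860  (Δp = -0.04265)
p: 0.86860 → 0.86050  (Δp = -0.00810)
p: 0.86050 → 0.85860  (Δp = -0.00190)
p: 0.85860 → 0.85814  (Δp = -0.00046)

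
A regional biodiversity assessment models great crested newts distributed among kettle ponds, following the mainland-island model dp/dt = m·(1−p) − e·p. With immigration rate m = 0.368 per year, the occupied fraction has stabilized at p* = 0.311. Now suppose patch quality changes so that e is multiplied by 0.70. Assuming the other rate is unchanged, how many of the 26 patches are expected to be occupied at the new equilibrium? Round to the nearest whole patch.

Balance m(1−p*) = e·p* gives e = m(1−p*)/p* = 0.368×0.68900/0.31100 = 0.81528.
New p* = m/(m+e) = 0.36800/(0.36800+0.57070) = 0.39203.
Expected occupied = 26 × 0.39203 = 10.19 ≈ 10.

10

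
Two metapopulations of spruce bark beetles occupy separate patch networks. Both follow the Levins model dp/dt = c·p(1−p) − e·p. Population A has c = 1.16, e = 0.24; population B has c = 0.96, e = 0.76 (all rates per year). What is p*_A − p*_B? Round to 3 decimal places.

A: p*_A = 1 − 0.24/1.16 = 0.7931.
B: p*_B = 1 − 0.76/0.96 = 0.2083.
p*_A − p*_B = 0.7931 − 0.2083 = 0.5848.

0.585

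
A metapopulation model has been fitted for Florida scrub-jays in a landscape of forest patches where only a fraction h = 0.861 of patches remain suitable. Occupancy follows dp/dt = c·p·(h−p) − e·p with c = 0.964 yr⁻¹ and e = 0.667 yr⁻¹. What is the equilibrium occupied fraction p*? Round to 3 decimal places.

0.169

Setting dp/dt = 0 and dividing by p* gives c·(h−p*) = e.
So p* = h − e/c = 0.861 − 0.667/0.964 = 0.861 − 0.6919 = 0.1691.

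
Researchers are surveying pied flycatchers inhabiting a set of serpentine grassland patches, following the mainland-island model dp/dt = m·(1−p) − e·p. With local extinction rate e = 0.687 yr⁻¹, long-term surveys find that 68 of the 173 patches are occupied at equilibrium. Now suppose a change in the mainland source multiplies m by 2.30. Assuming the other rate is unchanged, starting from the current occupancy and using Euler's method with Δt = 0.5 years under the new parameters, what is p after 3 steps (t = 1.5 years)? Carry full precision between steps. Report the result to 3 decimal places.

Observed p* = 68/173 = 0.39306.
Balance m(1−p*) = e·p* gives m = e·p*/(1−p*) = 0.687×0.39306/0.60694 = 0.44491.
Starting from p₀ = 0.39306; update p ← p + (dp/dt)·Δt with the new parameters.
t = 0.5: p = 0.39306 + (+0.17552) = 0.56859
t = 1: p = 0.56859 + (+0.02542) = 0.59401
t = 1.5: p = 0.59401 + (+0.00368) = 0.59769

0.598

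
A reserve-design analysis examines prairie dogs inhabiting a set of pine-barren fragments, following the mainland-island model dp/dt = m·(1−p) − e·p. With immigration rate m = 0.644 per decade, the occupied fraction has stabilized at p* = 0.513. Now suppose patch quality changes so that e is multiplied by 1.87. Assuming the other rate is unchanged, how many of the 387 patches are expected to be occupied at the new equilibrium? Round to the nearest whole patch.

Balance m(1−p*) = e·p* gives e = m(1−p*)/p* = 0.644×0.48700/0.51300 = 0.61136.
New p* = m/(m+e) = 0.64400/(0.64400+1.14324) = 0.36033.
Expected occupied = 387 × 0.36033 = 139.45 ≈ 139.

139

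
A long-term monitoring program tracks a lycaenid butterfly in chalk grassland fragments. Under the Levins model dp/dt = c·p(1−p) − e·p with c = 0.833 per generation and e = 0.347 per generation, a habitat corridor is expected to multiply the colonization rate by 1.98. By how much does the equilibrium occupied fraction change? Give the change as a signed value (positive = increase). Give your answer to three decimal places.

Before: p* = 1 − 0.347/0.833 = 0.5834.
After the change, c = 1.64934, e = 0.347, so p* = 1 − 0.347/1.64934 = 0.7896.
Δp* = 0.7896 − 0.5834 = +0.2062.

0.206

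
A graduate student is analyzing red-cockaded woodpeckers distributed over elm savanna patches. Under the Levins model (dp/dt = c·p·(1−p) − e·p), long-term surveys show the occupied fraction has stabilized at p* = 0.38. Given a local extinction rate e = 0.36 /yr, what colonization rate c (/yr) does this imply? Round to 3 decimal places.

At equilibrium c(1−p*) = e, so c = e/(1−p*).
c = 0.36/(1 − 0.38) = 0.36/0.6200 = 0.5806.

0.581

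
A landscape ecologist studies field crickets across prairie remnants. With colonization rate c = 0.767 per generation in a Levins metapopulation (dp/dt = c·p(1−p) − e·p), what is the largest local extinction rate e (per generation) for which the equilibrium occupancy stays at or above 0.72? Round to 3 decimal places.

1 − e/c ≥ 0.72 ⇒ e ≤ c(1 − 0.72) = 0.767 × 0.2800.
e_max = 0.2148.

0.215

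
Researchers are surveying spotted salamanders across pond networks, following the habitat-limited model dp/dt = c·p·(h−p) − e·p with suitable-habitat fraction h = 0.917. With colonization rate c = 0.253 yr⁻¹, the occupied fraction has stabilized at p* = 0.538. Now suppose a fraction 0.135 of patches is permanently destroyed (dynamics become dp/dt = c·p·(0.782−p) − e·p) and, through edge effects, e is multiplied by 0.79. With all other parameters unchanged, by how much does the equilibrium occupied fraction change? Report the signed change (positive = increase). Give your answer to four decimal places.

-0.0554

Balance c(h−p*) = e gives e = 0.253×(0.917 − 0.53800) = 0.09589.
New p* = 0.782 − e/c = 0.782 − 0.07575/0.25300 = 0.48259.
Δp* = 0.48259 − 0.53800 = -0.05541.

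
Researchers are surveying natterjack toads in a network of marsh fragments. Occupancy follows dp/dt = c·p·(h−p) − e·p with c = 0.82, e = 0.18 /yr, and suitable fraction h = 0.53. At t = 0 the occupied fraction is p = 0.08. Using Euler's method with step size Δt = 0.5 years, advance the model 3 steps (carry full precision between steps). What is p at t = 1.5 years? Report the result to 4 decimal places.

0.1040

Update rule: p ← p + [c·p·(h−p) − e·p]·Δt with Δt = 0.5.
t = 0.5: p = 0.08000 + (+0.00756) = 0.08756
t = 1: p = 0.08756 + (+0.00800) = 0.09556
t = 1.5: p = 0.09556 + (+0.00842) = 0.10398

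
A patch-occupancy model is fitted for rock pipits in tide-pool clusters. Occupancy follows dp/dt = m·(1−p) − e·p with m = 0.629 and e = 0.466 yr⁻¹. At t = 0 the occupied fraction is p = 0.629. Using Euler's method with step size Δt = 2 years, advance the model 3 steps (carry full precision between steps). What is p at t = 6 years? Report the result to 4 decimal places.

Update rule: p ← p + [m·(1−p) − e·p]·Δt with Δt = 2.
p: 0.62900 → 0.50949  (Δp = -0.11951)
p: 0.50949 → 0.65171  (Δp = +0.14222)
p: 0.65171 → 0.48247  (Δp = -0.16924)

0.4825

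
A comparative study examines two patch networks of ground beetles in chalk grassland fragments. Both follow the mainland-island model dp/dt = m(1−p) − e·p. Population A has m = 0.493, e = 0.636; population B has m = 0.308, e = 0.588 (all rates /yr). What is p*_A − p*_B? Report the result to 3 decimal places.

0.093

A: p*_A = m/(m+e) = 0.493/1.1290 = 0.4367.
B: p*_B = 0.308/0.8960 = 0.3438.
p*_A − p*_B = 0.4367 − 0.3438 = 0.0929.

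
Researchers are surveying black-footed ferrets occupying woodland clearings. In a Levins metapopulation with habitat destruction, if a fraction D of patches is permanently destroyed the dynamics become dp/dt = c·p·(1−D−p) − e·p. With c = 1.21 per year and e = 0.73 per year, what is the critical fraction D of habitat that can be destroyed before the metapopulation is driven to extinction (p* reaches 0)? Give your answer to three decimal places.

0.397

The nontrivial equilibrium is p* = (1−D) − e/c; extinction occurs when this hits zero.
So D_crit = 1 − e/c = 1 − 0.73/1.21 = 1 − 0.6033 = 0.3967.
Note this equals the original equilibrium occupancy — the Levins extinction-debt result.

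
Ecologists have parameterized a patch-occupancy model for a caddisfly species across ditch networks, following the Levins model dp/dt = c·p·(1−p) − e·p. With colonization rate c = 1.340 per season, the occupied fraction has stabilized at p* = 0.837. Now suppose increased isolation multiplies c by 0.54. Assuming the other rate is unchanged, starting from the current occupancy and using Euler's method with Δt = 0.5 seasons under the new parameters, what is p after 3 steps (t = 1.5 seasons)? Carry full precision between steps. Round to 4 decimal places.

Balance c(1−p*) = e gives e = 1.340×(1 − 0.83700) = 0.21842.
Starting from p₀ = 0.83700; update p ← p + (dp/dt)·Δt with the new parameters.
step 1: Δp = -0.04205, p = 0.79495
step 2: Δp = -0.02784, p = 0.76711
step 3: Δp = -0.01914, p = 0.74797

0.7480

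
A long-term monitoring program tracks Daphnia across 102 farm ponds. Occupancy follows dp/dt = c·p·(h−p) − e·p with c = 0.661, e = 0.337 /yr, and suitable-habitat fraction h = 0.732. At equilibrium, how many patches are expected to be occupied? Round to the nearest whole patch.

23

p* = h − e/c = 0.732 − 0.5098 = 0.2222.
Expected occupied patches = N × p* = 102 × 0.2222 = 22.66 ≈ 23.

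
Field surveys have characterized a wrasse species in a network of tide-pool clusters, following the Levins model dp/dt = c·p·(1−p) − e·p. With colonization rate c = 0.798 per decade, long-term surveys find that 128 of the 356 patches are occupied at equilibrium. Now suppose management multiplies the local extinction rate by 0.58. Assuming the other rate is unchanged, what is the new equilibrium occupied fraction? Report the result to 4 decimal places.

Observed p* = 128/356 = 0.35955.
Balance c(1−p*) = e gives e = 0.798×(1 − 0.35955) = 0.51108.
New p* = 1 − e/c = 1 − 0.29643/0.79800 = 0.62853.

0.6285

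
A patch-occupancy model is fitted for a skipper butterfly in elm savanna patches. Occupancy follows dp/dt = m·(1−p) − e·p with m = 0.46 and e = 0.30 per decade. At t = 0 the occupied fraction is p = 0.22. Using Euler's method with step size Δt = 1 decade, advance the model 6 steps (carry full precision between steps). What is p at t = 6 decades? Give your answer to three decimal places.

Update rule: p ← p + [m·(1−p) − e·p]·Δt with Δt = 1.
t = 1: p = 0.22000 + (+0.29280) = 0.51280
t = 2: p = 0.51280 + (+0.07027) = 0.58307
t = 3: p = 0.58307 + (+0.01687) = 0.59994
t = 4: p = 0.59994 + (+0.00405) = 0.60398
t = 5: p = 0.60398 + (+0.00097) = 0.60496
t = 6: p = 0.60496 + (+0.00023) = 0.60519

0.605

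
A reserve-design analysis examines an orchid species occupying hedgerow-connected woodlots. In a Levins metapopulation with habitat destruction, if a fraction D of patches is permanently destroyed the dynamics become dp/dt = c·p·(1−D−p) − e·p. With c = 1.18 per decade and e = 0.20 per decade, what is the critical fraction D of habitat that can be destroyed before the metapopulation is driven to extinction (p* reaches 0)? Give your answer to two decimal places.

The nontrivial equilibrium is p* = (1−D) − e/c; extinction occurs when this hits zero.
So D_crit = 1 − e/c = 1 − 0.20/1.18 = 1 − 0.1695 = 0.8305.
This equals the undisturbed p*, a classic result of Lande's extension.

0.83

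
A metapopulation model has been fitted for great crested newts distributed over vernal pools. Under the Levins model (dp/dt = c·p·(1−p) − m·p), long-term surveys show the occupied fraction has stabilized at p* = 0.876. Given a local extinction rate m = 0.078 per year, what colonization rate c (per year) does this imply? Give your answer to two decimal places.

At equilibrium c(1−p*) = m, so c = m/(1−p*).
c = 0.078/(1 − 0.876) = 0.078/0.1240 = 0.6290.

0.63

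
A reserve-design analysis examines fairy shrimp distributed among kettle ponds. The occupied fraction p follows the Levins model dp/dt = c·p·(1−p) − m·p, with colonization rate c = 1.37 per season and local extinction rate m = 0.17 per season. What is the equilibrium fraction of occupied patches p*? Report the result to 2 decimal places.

Setting dp/dt = 0 and dividing through by p* gives c·(1−p*) = m.
So p* = 1 − m/c = 1 − 0.17/1.37 = 1 − 0.1241 = 0.8759.

0.88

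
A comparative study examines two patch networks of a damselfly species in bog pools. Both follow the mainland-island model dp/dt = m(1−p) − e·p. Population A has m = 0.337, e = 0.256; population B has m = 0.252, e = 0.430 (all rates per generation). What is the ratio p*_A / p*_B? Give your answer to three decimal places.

A: p*_A = m/(m+e) = 0.337/0.5930 = 0.5683.
B: p*_B = 0.252/0.6820 = 0.3695.
p*_A / p*_B = 0.5683/0.3695 = 1.5380.

1.538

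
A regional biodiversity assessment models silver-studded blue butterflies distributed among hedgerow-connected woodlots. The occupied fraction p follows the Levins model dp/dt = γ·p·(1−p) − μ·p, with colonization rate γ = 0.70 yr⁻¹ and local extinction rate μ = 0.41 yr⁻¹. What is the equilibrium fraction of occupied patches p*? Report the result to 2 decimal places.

At equilibrium, colonization balances extinction: γ·p*·(1−p*) = μ·p*.
So p* = 1 − μ/γ = 1 − 0.41/0.70 = 1 − 0.5857 = 0.4143.

0.41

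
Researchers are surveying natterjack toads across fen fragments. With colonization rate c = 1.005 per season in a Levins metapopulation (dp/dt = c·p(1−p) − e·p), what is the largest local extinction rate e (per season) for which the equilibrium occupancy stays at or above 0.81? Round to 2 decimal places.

0.19

1 − e/c ≥ 0.81 ⇒ e ≤ c(1 − 0.81) = 1.005 × 0.1900.
e_max = 0.1909.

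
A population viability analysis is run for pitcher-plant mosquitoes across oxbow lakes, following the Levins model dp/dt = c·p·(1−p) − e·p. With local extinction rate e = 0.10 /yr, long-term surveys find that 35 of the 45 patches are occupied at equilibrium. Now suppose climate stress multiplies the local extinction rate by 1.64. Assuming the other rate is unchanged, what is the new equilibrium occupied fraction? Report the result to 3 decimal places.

0.636

Observed p* = 35/45 = 0.77778.
Balance c(1−p*) = e gives c = e/(1 − 0.77778) = 0.10/0.22222 = 0.45000.
New p* = 1 − e/c = 1 − 0.16400/0.45000 = 0.63556.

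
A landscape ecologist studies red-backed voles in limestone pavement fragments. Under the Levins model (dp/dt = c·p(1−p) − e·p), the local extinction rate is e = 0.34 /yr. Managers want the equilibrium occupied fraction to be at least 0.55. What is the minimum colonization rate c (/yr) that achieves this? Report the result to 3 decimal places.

p* = 1 − e/c ≥ 0.55 requires e/c ≤ 0.4500, i.e. c ≥ e/0.4500.
c_min = 0.34/0.4500 = 0.7556.

0.756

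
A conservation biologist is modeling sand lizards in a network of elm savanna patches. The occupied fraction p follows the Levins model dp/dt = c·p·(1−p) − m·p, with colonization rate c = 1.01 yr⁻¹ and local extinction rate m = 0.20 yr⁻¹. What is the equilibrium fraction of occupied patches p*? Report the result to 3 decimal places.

0.802

At equilibrium, colonization balances extinction: c·p*·(1−p*) = m·p*.
So p* = 1 − m/c = 1 − 0.20/1.01 = 1 − 0.1980 = 0.8020.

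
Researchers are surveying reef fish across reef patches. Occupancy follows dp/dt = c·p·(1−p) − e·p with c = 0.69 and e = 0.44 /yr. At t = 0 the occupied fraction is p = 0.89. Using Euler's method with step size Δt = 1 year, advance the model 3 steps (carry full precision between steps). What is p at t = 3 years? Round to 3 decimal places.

Update rule: p ← p + [c·p·(1−p) − e·p]·Δt with Δt = 1.
step 1: Δp = -0.32405, p = 0.56595
step 2: Δp = -0.07952, p = 0.48643
step 3: Δp = -0.04166, p = 0.44477

0.445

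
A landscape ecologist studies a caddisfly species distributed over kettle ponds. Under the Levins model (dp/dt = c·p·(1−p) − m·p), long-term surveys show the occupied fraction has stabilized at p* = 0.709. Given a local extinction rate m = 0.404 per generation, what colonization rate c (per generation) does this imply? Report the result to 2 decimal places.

1.39

At equilibrium c(1−p*) = m, so c = m/(1−p*).
c = 0.404/(1 − 0.709) = 0.404/0.2910 = 1.3883.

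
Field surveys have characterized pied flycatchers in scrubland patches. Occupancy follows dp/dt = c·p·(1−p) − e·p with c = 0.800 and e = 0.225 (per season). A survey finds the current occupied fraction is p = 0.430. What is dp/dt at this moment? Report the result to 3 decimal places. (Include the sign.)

Colonization term: c·p·(1−p) = 0.800×0.430×0.5700 = 0.19608.
Extinction term: e·p = 0.09675.
dp/dt = 0.19608 − 0.09675 = 0.09933.

0.099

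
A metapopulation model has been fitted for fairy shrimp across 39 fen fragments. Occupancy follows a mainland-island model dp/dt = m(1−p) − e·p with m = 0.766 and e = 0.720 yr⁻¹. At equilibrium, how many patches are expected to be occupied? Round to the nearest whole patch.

20

p* = m/(m+e) = 0.766/1.4860 = 0.5155.
Expected occupied patches = N × p* = 39 × 0.5155 = 20.10 ≈ 20.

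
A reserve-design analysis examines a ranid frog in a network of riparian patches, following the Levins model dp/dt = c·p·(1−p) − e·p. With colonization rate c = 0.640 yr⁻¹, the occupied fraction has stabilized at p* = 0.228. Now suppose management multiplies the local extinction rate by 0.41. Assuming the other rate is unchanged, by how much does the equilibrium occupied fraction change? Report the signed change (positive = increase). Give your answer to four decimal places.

Balance c(1−p*) = e gives e = 0.640×(1 − 0.22800) = 0.49408.
New p* = 1 − e/c = 1 − 0.20257/0.64000 = 0.68348.
Δp* = 0.68348 − 0.22800 = +0.45548.

0.4555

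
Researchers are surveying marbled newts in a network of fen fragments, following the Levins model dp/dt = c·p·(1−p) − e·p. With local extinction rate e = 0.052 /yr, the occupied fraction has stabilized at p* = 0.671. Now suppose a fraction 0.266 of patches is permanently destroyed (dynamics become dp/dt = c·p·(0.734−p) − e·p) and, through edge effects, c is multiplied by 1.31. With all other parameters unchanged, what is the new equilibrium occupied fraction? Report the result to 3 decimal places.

Balance c(1−p*) = e gives c = e/(1 − 0.67100) = 0.052/0.32900 = 0.15805.
New p* = 0.734 − e/c = 0.734 − 0.05200/0.20705 = 0.48285.

0.483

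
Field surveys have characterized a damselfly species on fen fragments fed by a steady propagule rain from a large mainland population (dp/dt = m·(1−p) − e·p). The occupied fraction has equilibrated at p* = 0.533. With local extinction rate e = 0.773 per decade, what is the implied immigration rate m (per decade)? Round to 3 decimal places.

At equilibrium m(1−p*) = e·p*, so m = e·p*/(1−p*).
m = 0.773 × 0.533 / 0.4670 = 0.4120/0.4670 = 0.8822.

0.882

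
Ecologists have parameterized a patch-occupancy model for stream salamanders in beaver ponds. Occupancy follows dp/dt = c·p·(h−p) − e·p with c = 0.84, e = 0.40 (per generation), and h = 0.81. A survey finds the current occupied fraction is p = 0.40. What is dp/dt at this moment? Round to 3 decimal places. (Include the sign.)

Colonization term: c·p·(h−p) = 0.84×0.40×0.4100 = 0.13776.
Extinction term: e·p = 0.16000.
dp/dt = 0.13776 − 0.16000 = -0.02224.

-0.022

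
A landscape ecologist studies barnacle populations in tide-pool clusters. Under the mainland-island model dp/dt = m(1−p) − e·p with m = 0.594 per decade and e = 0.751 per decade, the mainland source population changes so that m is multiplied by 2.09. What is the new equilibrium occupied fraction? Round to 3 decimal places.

Before: p* = 0.594/(0.594+0.751) = 0.4416.
After: m = 1.24146, e = 0.751; p* = 1.24146/1.9925 = 0.6231.

0.623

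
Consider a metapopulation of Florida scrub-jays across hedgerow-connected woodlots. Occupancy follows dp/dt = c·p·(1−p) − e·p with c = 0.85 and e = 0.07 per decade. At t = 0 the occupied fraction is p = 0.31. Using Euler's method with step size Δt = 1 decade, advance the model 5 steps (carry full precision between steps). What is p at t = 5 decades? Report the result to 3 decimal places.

Update rule: p ← p + [c·p·(1−p) − e·p]·Δt with Δt = 1.
p: 0.31000 → 0.47012  (Δp = +0.16012)
p: 0.47012 → 0.64895  (Δp = +0.17883)
p: 0.64895 → 0.79716  (Δp = +0.14822)
p: 0.79716 → 0.87880  (Δp = +0.08164)
p: 0.87880 → 0.90782  (Δp = +0.02902)

0.908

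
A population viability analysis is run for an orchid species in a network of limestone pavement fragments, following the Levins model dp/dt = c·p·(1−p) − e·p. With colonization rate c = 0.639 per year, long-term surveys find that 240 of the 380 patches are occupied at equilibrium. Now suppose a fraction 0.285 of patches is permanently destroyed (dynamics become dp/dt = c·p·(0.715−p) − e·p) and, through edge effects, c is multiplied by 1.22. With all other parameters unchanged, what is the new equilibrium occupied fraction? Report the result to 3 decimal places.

0.413

Observed p* = 240/380 = 0.63158.
Balance c(1−p*) = e gives e = 0.639×(1 − 0.63158) = 0.23542.
New p* = 0.715 − e/c = 0.715 − 0.23542/0.77958 = 0.41302.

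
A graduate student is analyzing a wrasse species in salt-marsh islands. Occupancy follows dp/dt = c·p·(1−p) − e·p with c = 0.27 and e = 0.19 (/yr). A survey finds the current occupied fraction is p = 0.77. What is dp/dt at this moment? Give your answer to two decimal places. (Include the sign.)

-0.10

Colonization term: c·p·(1−p) = 0.27×0.77×0.2300 = 0.04782.
Extinction term: e·p = 0.14630.
dp/dt = 0.04782 − 0.14630 = -0.09848.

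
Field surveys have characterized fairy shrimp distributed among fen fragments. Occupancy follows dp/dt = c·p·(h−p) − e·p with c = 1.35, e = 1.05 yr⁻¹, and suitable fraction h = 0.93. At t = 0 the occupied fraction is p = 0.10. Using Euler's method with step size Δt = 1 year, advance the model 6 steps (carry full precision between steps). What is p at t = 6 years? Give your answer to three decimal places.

0.133

Update rule: p ← p + [c·p·(h−p) − e·p]·Δt with Δt = 1.
step 1: Δp = +0.00705, p = 0.10705
step 2: Δp = +0.00653, p = 0.11358
step 3: Δp = +0.00593, p = 0.11950
step 4: Δp = +0.00528, p = 0.12478
step 5: Δp = +0.00462, p = 0.12940
step 6: Δp = +0.00399, p = 0.13339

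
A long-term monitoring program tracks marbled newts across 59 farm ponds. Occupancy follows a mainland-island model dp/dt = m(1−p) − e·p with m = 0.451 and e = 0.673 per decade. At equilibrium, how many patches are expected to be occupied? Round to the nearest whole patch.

p* = m/(m+e) = 0.451/1.1240 = 0.4012.
Expected occupied patches = N × p* = 59 × 0.4012 = 23.67 ≈ 24.

24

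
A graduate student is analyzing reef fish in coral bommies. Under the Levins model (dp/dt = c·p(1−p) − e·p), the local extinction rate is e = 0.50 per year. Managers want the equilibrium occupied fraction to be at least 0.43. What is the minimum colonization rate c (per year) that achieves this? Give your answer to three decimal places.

0.877

p* = 1 − e/c ≥ 0.43 requires e/c ≤ 0.5700, i.e. c ≥ e/0.5700.
c_min = 0.50/0.5700 = 0.8772.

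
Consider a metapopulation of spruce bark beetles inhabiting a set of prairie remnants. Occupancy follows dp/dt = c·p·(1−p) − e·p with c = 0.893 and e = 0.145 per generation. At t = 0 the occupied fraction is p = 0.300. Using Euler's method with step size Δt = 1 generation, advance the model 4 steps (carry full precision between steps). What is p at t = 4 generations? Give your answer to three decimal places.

Update rule: p ← p + [c·p·(1−p) − e·p]·Δt with Δt = 1.
step 1: Δp = +0.14403, p = 0.44403
step 2: Δp = +0.15607, p = 0.60010
step 3: Δp = +0.12729, p = 0.72739
step 4: Δp = +0.07161, p = 0.79899

0.799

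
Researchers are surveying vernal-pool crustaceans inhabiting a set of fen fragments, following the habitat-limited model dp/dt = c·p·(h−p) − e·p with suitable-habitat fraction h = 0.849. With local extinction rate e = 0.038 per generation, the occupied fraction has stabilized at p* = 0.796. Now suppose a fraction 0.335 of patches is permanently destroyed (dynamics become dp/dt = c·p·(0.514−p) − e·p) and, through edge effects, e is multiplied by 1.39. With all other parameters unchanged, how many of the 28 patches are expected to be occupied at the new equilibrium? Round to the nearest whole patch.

12

Balance c(h−p*) = e gives c = e/(0.849 − 0.79600) = 0.038/0.05300 = 0.71698.
New p* = 0.514 − e/c = 0.514 − 0.05282/0.71698 = 0.44033.
Expected occupied = 28 × 0.44033 = 12.33 ≈ 12.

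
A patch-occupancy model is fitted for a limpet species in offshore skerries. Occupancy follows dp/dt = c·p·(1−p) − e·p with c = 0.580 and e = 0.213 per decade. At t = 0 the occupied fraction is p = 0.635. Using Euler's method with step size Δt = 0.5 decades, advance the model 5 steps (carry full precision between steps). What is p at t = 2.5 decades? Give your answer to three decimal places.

Update rule: p ← p + [c·p·(1−p) − e·p]·Δt with Δt = 0.5.
  1  |  dp/dt·Δt = -0.000413  |  p_1 = 0.634587
  2  |  dp/dt·Δt = -0.000337  |  p_2 = 0.634251
  3  |  dp/dt·Δt = -0.000274  |  p_3 = 0.633976
  4  |  dp/dt·Δt = -0.000224  |  p_4 = 0.633752
  5  |  dp/dt·Δt = -0.000183  |  p_5 = 0.633570

0.634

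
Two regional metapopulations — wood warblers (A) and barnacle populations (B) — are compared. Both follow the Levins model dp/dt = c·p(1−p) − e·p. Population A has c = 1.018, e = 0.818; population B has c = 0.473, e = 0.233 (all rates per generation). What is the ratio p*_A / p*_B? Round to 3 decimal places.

A: p*_A = 1 − 0.818/1.018 = 0.1965.
B: p*_B = 1 − 0.233/0.473 = 0.5074.
p*_A / p*_B = 0.1965/0.5074 = 0.3872.

0.387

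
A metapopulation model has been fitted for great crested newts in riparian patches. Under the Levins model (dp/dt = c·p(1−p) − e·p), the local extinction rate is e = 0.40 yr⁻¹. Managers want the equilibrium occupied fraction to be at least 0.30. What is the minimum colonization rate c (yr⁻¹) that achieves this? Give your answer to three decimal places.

0.571

p* = 1 − e/c ≥ 0.30 requires e/c ≤ 0.7000, i.e. c ≥ e/0.7000.
c_min = 0.40/0.7000 = 0.5714.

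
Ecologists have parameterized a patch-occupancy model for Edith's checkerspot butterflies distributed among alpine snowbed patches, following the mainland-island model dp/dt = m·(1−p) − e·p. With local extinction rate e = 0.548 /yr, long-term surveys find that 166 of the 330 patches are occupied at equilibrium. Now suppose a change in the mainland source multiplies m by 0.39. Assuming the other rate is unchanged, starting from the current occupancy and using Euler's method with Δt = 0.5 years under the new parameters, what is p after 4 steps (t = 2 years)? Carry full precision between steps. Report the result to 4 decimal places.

0.3151

Observed p* = 166/330 = 0.50303.
Balance m(1−p*) = e·p* gives m = e·p*/(1−p*) = 0.548×0.50303/0.49697 = 0.55468.
Starting from p₀ = 0.50303; update p ← p + (dp/dt)·Δt with the new parameters.
  1  |  dp/dt·Δt = -0.084076  |  p_1 = 0.418954
  2  |  dp/dt·Δt = -0.051946  |  p_2 = 0.367008
  3  |  dp/dt·Δt = -0.032094  |  p_3 = 0.334914
  4  |  dp/dt·Δt = -0.019829  |  p_4 = 0.315086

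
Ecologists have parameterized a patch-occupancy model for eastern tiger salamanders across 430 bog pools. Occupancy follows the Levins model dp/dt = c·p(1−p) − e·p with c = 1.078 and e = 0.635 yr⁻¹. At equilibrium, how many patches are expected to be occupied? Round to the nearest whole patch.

177

p* = 1 − e/c = 1 − 0.635/1.078 = 0.4109.
Expected occupied patches = N × p* = 430 × 0.4109 = 176.71 ≈ 177.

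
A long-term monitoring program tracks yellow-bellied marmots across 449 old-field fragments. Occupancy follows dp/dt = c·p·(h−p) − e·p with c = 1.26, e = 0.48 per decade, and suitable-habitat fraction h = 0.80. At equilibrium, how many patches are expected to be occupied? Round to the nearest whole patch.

188

p* = h − e/c = 0.80 − 0.3810 = 0.4190.
Expected occupied patches = N × p* = 449 × 0.4190 = 188.15 ≈ 188.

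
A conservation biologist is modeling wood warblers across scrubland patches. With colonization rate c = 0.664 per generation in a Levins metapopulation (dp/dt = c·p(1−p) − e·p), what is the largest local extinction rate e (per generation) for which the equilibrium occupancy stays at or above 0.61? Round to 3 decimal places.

0.259

1 − e/c ≥ 0.61 ⇒ e ≤ c(1 − 0.61) = 0.664 × 0.3900.
e_max = 0.2590.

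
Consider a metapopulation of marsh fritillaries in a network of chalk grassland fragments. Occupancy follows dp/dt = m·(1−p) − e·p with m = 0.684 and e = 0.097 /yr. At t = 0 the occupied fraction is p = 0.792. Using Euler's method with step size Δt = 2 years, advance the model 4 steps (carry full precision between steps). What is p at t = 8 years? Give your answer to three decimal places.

Update rule: p ← p + [m·(1−p) − e·p]·Δt with Δt = 2.
step 1: Δp = +0.13090, p = 0.92290
step 2: Δp = -0.07356, p = 0.84933
step 3: Δp = +0.04134, p = 0.89068
step 4: Δp = -0.02323, p = 0.86744

0.867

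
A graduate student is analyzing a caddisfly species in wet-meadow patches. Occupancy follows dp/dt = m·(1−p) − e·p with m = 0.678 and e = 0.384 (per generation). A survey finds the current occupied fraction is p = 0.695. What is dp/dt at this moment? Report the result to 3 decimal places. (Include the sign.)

Colonization term: m·(1−p) = 0.678×0.3050 = 0.20679.
Extinction term: e·p = 0.26688.
dp/dt = 0.20679 − 0.26688 = -0.06009.

-0.060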